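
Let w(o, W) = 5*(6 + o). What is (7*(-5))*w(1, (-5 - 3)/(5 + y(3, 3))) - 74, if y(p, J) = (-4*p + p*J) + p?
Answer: -1299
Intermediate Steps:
y(p, J) = -3*p + J*p (y(p, J) = (-4*p + J*p) + p = -3*p + J*p)
w(o, W) = 30 + 5*o
(7*(-5))*w(1, (-5 - 3)/(5 + y(3, 3))) - 74 = (7*(-5))*(30 + 5*1) - 74 = -35*(30 + 5) - 74 = -35*35 - 74 = -1225 - 74 = -1299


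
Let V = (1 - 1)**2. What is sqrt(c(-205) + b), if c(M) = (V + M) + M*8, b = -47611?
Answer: 4*I*sqrt(3091) ≈ 222.39*I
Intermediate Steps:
V = 0 (V = 0**2 = 0)
c(M) = 9*M (c(M) = (0 + M) + M*8 = M + 8*M = 9*M)
sqrt(c(-205) + b) = sqrt(9*(-205) - 47611) = sqrt(-1845 - 47611) = sqrt(-49456) = 4*I*sqrt(3091)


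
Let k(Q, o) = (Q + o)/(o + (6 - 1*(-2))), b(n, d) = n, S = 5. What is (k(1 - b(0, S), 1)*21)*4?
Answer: 56/3 ≈ 18.667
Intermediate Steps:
k(Q, o) = (Q + o)/(8 + o) (k(Q, o) = (Q + o)/(o + (6 + 2)) = (Q + o)/(o + 8) = (Q + o)/(8 + o))
(k(1 - b(0, S), 1)*21)*4 = ((((1 - 1*0) + 1)/(8 + 1))*21)*4 = ((((1 + 0) + 1)/9)*21)*4 = (((1 + 1)/9)*21)*4 = (((1/9)*2)*21)*4 = ((2/9)*21)*4 = (14/3)*4 = 56/3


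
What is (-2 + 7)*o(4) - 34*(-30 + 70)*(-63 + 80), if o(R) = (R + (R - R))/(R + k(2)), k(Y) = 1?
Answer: -23116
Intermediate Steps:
o(R) = R/(1 + R) (o(R) = (R + (R - R))/(R + 1) = (R + 0)/(1 + R) = R/(1 + R))
(-2 + 7)*o(4) - 34*(-30 + 70)*(-63 + 80) = (-2 + 7)*(4/(1 + 4)) - 34*(-30 + 70)*(-63 + 80) = 5*(4/5) - 1360*17 = 5*(4*(1/5)) - 34*680 = 5*(4/5) - 23120 = 4 - 23120 = -23116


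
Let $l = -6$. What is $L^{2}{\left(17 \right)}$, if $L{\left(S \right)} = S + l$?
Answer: $121$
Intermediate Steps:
$L{\left(S \right)} = -6 + S$ ($L{\left(S \right)} = S - 6 = -6 + S$)
$L^{2}{\left(17 \right)} = \left(-6 + 17\right)^{2} = 11^{2} = 121$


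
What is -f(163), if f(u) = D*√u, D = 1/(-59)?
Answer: √163/59 ≈ 0.21639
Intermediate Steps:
D = -1/59 ≈ -0.016949
f(u) = -√u/59
-f(163) = -(-1)*√163/59 = √163/59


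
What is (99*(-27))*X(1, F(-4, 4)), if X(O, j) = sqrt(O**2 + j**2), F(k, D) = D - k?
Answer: -2673*sqrt(65) ≈ -21550.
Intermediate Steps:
(99*(-27))*X(1, F(-4, 4)) = (99*(-27))*sqrt(1**2 + (4 - 1*(-4))**2) = -2673*sqrt(1 + (4 + 4)**2) = -2673*sqrt(1 + 8**2) = -2673*sqrt(1 + 64) = -2673*sqrt(65)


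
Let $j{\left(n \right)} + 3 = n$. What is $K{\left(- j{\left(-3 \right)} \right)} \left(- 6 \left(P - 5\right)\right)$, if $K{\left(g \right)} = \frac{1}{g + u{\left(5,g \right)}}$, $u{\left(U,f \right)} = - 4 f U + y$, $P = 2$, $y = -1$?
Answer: $- \frac{18}{115} \approx -0.15652$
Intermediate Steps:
$u{\left(U,f \right)} = -1 - 4 U f$ ($u{\left(U,f \right)} = - 4 f U - 1 = - 4 U f - 1 = -1 - 4 U f$)
$j{\left(n \right)} = -3 + n$
$K{\left(g \right)} = \frac{1}{-1 - 19 g}$ ($K{\left(g \right)} = \frac{1}{g - \left(1 + 20 g\right)} = \frac{1}{-1 - 19 g}$)
$K{\left(- j{\left(-3 \right)} \right)} \left(- 6 \left(P - 5\right)\right) = - \frac{1}{1 + 19 \left(- (-3 - 3)\right)} \left(- 6 \left(2 - 5\right)\right) = - \frac{1}{1 + 19 \left(\left(-1\right) \left(-6\right)\right)} \left(\left(-6\right) \left(-3\right)\right) = - \frac{1}{1 + 19 \cdot 6} \cdot 18 = - \frac{1}{1 + 114} \cdot 18 = - \frac{1}{115} \cdot 18 = \left(-1\right) \frac{1}{115} \cdot 18 = \left(- \frac{1}{115}\right) 18 = - \frac{18}{115}$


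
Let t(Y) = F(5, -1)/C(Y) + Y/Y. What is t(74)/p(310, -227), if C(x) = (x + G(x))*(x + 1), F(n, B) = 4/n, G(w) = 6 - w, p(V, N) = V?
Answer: 1127/348750 ≈ 0.0032315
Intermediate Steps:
C(x) = 6 + 6*x (C(x) = (x + (6 - x))*(x + 1) = 6*(1 + x) = 6 + 6*x)
t(Y) = 1 + 4/(5*(6 + 6*Y)) (t(Y) = (4/5)/(6 + 6*Y) + Y/Y = (4*(⅕))/(6 + 6*Y) + 1 = 4/(5*(6 + 6*Y)) + 1 = 1 + 4/(5*(6 + 6*Y)))
t(74)/p(310, -227) = ((17/15 + 74)/(1 + 74))/310 = ((1127/15)/75)*(1/310) = ((1/75)*(1127/15))*(1/310) = (1127/1125)*(1/310) = 1127/348750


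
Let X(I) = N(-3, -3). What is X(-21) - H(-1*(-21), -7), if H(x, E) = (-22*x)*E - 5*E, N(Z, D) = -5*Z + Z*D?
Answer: -3245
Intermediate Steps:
N(Z, D) = -5*Z + D*Z
X(I) = 24 (X(I) = -3*(-5 - 3) = -3*(-8) = 24)
H(x, E) = -5*E - 22*E*x (H(x, E) = -22*E*x - 5*E = -5*E - 22*E*x)
X(-21) - H(-1*(-21), -7) = 24 - (-1)*(-7)*(5 + 22*(-1*(-21))) = 24 - (-1)*(-7)*(5 + 22*21) = 24 - (-1)*(-7)*(5 + 462) = 24 - (-1)*(-7)*467 = 24 - 1*3269 = 24 - 3269 = -3245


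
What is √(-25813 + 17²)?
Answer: 6*I*√709 ≈ 159.76*I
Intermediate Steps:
√(-25813 + 17²) = √(-25813 + 289) = √(-25524) = 6*I*√709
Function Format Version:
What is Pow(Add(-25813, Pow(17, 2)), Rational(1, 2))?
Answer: Mul(6, I, Pow(709, Rational(1, 2))) ≈ Mul(159.76, I)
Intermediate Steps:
Pow(Add(-25813, Pow(17, 2)), Rational(1, 2)) = Pow(Add(-25813, 289), Rational(1, 2)) = Pow(-25524, Rational(1, 2)) = Mul(6, I, Pow(709, Rational(1, 2)))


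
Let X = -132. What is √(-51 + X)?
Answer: I*√183 ≈ 13.528*I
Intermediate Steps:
√(-51 + X) = √(-51 - 132) = √(-183) = I*√183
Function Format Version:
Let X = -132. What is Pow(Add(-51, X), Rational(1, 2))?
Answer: Mul(I, Pow(183, Rational(1, 2))) ≈ Mul(13.528, I)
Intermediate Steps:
Pow(Add(-51, X), Rational(1, 2)) = Pow(Add(-51, -132), Rational(1, 2)) = Pow(-183, Rational(1, 2)) = Mul(I, Pow(183, Rational(1, 2)))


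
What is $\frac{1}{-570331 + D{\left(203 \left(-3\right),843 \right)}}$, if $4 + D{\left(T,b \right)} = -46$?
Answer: $- \frac{1}{570381} \approx -1.7532 \cdot 10^{-6}$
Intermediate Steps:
$D{\left(T,b \right)} = -50$ ($D{\left(T,b \right)} = -4 - 46 = -50$)
$\frac{1}{-570331 + D{\left(203 \left(-3\right),843 \right)}} = \frac{1}{-570331 - 50} = \frac{1}{-570381} = - \frac{1}{570381}$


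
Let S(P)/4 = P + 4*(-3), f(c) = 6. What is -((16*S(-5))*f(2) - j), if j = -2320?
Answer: 4208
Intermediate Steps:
S(P) = -48 + 4*P (S(P) = 4*(P + 4*(-3)) = 4*(P - 12) = 4*(-12 + P) = -48 + 4*P)
-((16*S(-5))*f(2) - j) = -((16*(-48 + 4*(-5)))*6 - 1*(-2320)) = -((16*(-48 - 20))*6 + 2320) = -((16*(-68))*6 + 2320) = -(-1088*6 + 2320) = -(-6528 + 2320) = -1*(-4208) = 4208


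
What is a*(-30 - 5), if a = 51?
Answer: -1785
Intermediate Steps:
a*(-30 - 5) = 51*(-30 - 5) = 51*(-35) = -1785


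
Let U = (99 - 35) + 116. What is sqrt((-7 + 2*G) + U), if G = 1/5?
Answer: 17*sqrt(15)/5 ≈ 13.168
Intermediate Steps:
G = 1/5 ≈ 0.20000
U = 180 (U = 64 + 116 = 180)
sqrt((-7 + 2*G) + U) = sqrt((-7 + 2*(1/5)) + 180) = sqrt((-7 + 2/5) + 180) = sqrt(-33/5 + 180) = sqrt(867/5) = 17*sqrt(15)/5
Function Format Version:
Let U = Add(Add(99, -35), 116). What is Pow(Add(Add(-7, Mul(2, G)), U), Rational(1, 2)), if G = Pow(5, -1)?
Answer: Mul(Rational(17, 5), Pow(15, Rational(1, 2))) ≈ 13.168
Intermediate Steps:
G = Rational(1, 5) ≈ 0.20000
U = 180 (U = Add(64, 116) = 180)
Pow(Add(Add(-7, Mul(2, G)), U), Rational(1, 2)) = Pow(Add(Add(-7, Mul(2, Rational(1, 5))), 180), Rational(1, 2)) = Pow(Add(Add(-7, Rational(2, 5)), 180), Rational(1, 2)) = Pow(Add(Rational(-33, 5), 180), Rational(1, 2)) = Pow(Rational(867, 5), Rational(1, 2)) = Mul(Rational(17, 5), Pow(15, Rational(1, 2)))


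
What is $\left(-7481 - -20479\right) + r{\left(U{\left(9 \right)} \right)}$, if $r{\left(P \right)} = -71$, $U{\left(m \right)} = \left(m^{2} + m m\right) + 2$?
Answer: $12927$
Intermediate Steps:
$U{\left(m \right)} = 2 + 2 m^{2}$ ($U{\left(m \right)} = \left(m^{2} + m^{2}\right) + 2 = 2 m^{2} + 2 = 2 + 2 m^{2}$)
$\left(-7481 - -20479\right) + r{\left(U{\left(9 \right)} \right)} = \left(-7481 - -20479\right) - 71 = \left(-7481 + 20479\right) - 71 = 12998 - 71 = 12927$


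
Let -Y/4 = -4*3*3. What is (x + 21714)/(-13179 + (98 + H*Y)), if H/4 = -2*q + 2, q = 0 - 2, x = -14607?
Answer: -7107/9625 ≈ -0.73839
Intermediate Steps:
q = -2
H = 24 (H = 4*(-2*(-2) + 2) = 4*(4 + 2) = 4*6 = 24)
Y = 144 (Y = -4*(-4*3)*3 = -(-48)*3 = -4*(-36) = 144)
(x + 21714)/(-13179 + (98 + H*Y)) = (-14607 + 21714)/(-13179 + (98 + 24*144)) = 7107/(-13179 + (98 + 3456)) = 7107/(-13179 + 3554) = 7107/(-9625) = 7107*(-1/9625) = -7107/9625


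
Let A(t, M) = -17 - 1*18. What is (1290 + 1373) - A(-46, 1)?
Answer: 2698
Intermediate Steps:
A(t, M) = -35 (A(t, M) = -17 - 18 = -35)
(1290 + 1373) - A(-46, 1) = (1290 + 1373) - 1*(-35) = 2663 + 35 = 2698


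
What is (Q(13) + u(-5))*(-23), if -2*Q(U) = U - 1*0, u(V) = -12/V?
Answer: 943/10 ≈ 94.300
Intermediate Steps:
Q(U) = -U/2 (Q(U) = -(U - 1*0)/2 = -(U + 0)/2 = -U/2)
(Q(13) + u(-5))*(-23) = (-½*13 - 12/(-5))*(-23) = (-13/2 - 12*(-⅕))*(-23) = (-13/2 + 12/5)*(-23) = -41/10*(-23) = 943/10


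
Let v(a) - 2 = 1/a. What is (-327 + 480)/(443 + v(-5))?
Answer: 765/2224 ≈ 0.34397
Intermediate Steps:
v(a) = 2 + 1/a
(-327 + 480)/(443 + v(-5)) = (-327 + 480)/(443 + (2 + 1/(-5))) = 153/(443 + (2 - 1/5)) = 153/(443 + 9/5) = 153/(2224/5) = 153*(5/2224) = 765/2224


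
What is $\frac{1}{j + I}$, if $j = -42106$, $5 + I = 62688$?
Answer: $\frac{1}{20577} \approx 4.8598 \cdot 10^{-5}$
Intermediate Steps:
$I = 62683$ ($I = -5 + 62688 = 62683$)
$\frac{1}{j + I} = \frac{1}{-42106 + 62683} = \frac{1}{20577}$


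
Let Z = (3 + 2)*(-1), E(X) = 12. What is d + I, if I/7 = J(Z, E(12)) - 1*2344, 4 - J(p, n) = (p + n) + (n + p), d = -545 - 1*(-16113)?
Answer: -910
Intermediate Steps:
d = 15568 (d = -545 + 16113 = 15568)
Z = -5 (Z = 5*(-1) = -5)
J(p, n) = 4 - 2*n - 2*p (J(p, n) = 4 - ((p + n) + (n + p)) = 4 - ((n + p) + (n + p)) = 4 - (2*n + 2*p) = 4 + (-2*n - 2*p) = 4 - 2*n - 2*p)
I = -16478 (I = 7*((4 - 2*12 - 2*(-5)) - 1*2344) = 7*((4 - 24 + 10) - 2344) = 7*(-10 - 2344) = 7*(-2354) = -16478)
d + I = 15568 - 16478 = -910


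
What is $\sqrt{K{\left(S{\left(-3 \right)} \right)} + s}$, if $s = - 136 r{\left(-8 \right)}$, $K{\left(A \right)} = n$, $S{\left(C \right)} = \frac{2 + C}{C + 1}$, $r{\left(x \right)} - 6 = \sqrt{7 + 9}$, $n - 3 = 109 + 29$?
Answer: $i \sqrt{1219} \approx 34.914 i$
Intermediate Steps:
$n = 141$ ($n = 3 + \left(109 + 29\right) = 3 + 138 = 141$)
$r{\left(x \right)} = 10$ ($r{\left(x \right)} = 6 + \sqrt{7 + 9} = 6 + \sqrt{16} = 6 + 4 = 10$)
$S{\left(C \right)} = \frac{2 + C}{1 + C}$
$K{\left(A \right)} = 141$
$s = -1360$ ($s = \left(-136\right) 10 = -1360$)
$\sqrt{K{\left(S{\left(-3 \right)} \right)} + s} = \sqrt{141 - 1360} = \sqrt{-1219} = i \sqrt{1219}$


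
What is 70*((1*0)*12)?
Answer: 0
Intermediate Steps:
70*((1*0)*12) = 70*(0*12) = 70*0 = 0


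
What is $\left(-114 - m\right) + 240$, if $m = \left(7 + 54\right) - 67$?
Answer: $132$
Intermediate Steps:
$m = -6$ ($m = 61 - 67 = -6$)
$\left(-114 - m\right) + 240 = \left(-114 - -6\right) + 240 = \left(-114 + 6\right) + 240 = -108 + 240 = 132$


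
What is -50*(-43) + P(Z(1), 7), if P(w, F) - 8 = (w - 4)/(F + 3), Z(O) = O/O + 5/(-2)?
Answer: 43149/20 ≈ 2157.4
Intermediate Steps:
Z(O) = -3/2 (Z(O) = 1 + 5*(-½) = 1 - 5/2 = -3/2)
P(w, F) = 8 + (-4 + w)/(3 + F) (P(w, F) = 8 + (w - 4)/(F + 3) = 8 + (-4 + w)/(3 + F))
-50*(-43) + P(Z(1), 7) = -50*(-43) + (20 - 3/2 + 8*7)/(3 + 7) = 2150 + (20 - 3/2 + 56)/10 = 2150 + (⅒)*(149/2) = 2150 + 149/20 = 43149/20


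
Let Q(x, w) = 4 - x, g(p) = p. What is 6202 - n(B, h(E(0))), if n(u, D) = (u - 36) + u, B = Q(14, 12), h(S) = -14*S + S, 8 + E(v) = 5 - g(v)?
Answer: 6258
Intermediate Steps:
E(v) = -3 - v (E(v) = -8 + (5 - v) = -3 - v)
h(S) = -13*S
B = -10 (B = 4 - 1*14 = 4 - 14 = -10)
n(u, D) = -36 + 2*u (n(u, D) = (-36 + u) + u = -36 + 2*u)
6202 - n(B, h(E(0))) = 6202 - (-36 + 2*(-10)) = 6202 - (-36 - 20) = 6202 - 1*(-56) = 6202 + 56 = 6258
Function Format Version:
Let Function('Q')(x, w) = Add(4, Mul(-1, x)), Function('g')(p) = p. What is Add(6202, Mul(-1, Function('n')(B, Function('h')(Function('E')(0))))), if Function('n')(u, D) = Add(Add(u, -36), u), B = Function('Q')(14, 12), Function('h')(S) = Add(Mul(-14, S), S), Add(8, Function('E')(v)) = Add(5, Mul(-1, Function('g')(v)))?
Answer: 6258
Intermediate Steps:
Function('E')(v) = Add(-3, Mul(-1, v)) (Function('E')(v) = Add(-8, Add(5, Mul(-1, v))) = Add(-3, Mul(-1, v)))
Function('h')(S) = Mul(-13, S)
B = -10 (B = Add(4, Mul(-1, 14)) = Add(4, -14) = -10)
Function('n')(u, D) = Add(-36, Mul(2, u)) (Function('n')(u, D) = Add(Add(-36, u), u) = Add(-36, Mul(2, u)))
Add(6202, Mul(-1, Function('n')(B, Function('h')(Function('E')(0))))) = Add(6202, Mul(-1, Add(-36, Mul(2, -10)))) = Add(6202, Mul(-1, Add(-36, -20))) = Add(6202, Mul(-1, -56)) = Add(6202, 56) = 6258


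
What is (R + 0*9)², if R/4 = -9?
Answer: 1296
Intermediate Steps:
R = -36 (R = 4*(-9) = -36)
(R + 0*9)² = (-36 + 0*9)² = (-36 + 0)² = (-36)² = 1296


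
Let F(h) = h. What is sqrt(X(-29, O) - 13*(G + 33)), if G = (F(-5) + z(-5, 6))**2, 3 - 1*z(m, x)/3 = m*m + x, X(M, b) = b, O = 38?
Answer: 2*I*sqrt(25841) ≈ 321.5*I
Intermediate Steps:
z(m, x) = 9 - 3*x - 3*m**2 (z(m, x) = 9 - 3*(m*m + x) = 9 - 3*(m**2 + x) = 9 - 3*(x + m**2) = 9 + (-3*x - 3*m**2) = 9 - 3*x - 3*m**2)
G = 7921 (G = (-5 + (9 - 3*6 - 3*(-5)**2))**2 = (-5 + (9 - 18 - 3*25))**2 = (-5 + (9 - 18 - 75))**2 = (-5 - 84)**2 = (-89)**2 = 7921)
sqrt(X(-29, O) - 13*(G + 33)) = sqrt(38 - 13*(7921 + 33)) = sqrt(38 - 13*7954) = sqrt(38 - 103402) = sqrt(-103364) = 2*I*sqrt(25841)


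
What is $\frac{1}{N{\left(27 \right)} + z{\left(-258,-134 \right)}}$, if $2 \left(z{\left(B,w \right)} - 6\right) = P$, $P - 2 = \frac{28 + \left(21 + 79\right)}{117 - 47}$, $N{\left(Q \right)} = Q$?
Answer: $\frac{35}{1222} \approx 0.028642$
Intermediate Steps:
$P = \frac{134}{35}$ ($P = 2 + \frac{28 + \left(21 + 79\right)}{117 - 47} = 2 + \frac{28 + 100}{70} = 2 + 128 \cdot \frac{1}{70} = 2 + \frac{64}{35} = \frac{134}{35} \approx 3.8286$)
$z{\left(B,w \right)} = \frac{277}{35}$ ($z{\left(B,w \right)} = 6 + \frac{1}{2} \cdot \frac{134}{35} = 6 + \frac{67}{35} = \frac{277}{35}$)
$\frac{1}{N{\left(27 \right)} + z{\left(-258,-134 \right)}} = \frac{1}{27 + \frac{277}{35}} = \frac{1}{\frac{1222}{35}} = \frac{35}{1222}$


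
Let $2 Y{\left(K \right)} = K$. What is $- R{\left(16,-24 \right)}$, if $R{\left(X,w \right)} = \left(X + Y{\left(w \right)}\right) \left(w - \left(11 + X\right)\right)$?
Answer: $204$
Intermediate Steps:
$Y{\left(K \right)} = \frac{K}{2}$
$R{\left(X,w \right)} = \left(X + \frac{w}{2}\right) \left(-11 + w - X\right)$ ($R{\left(X,w \right)} = \left(X + \frac{w}{2}\right) \left(w - \left(11 + X\right)\right) = \left(X + \frac{w}{2}\right) \left(-11 + w - X\right)$)
$- R{\left(16,-24 \right)} = - (\frac{\left(-24\right)^{2}}{2} - 16^{2} - 176 - -132 + \frac{1}{2} \cdot 16 \left(-24\right)) = - (\frac{1}{2} \cdot 576 - 256 - 176 + 132 - 192) = - (288 - 256 - 176 + 132 - 192) = \left(-1\right) \left(-204\right) = 204$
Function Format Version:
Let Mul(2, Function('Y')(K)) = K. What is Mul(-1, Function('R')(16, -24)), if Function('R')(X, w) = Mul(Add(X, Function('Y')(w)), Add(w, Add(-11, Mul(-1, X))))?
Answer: 204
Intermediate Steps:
Function('Y')(K) = Mul(Rational(1, 2), K)
Function('R')(X, w) = Mul(Add(X, Mul(Rational(1, 2), w)), Add(-11, w, Mul(-1, X))) (Function('R')(X, w) = Mul(Add(X, Mul(Rational(1, 2), w)), Add(w, Add(-11, Mul(-1, X)))) = Mul(Add(X, Mul(Rational(1, 2), w)), Add(-11, w, Mul(-1, X))))
Mul(-1, Function('R')(16, -24)) = Mul(-1, Add(Mul(Rational(1, 2), Pow(-24, 2)), Mul(-1, Pow(16, 2)), Mul(-11, 16), Mul(Rational(-11, 2), -24), Mul(Rational(1, 2), 16, -24))) = Mul(-1, Add(Mul(Rational(1, 2), 576), Mul(-1, 256), -176, 132, -192)) = Mul(-1, Add(288, -256, -176, 132, -192)) = Mul(-1, -204) = 204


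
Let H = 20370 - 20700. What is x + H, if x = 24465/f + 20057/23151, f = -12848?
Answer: -98465232719/297444048 ≈ -331.04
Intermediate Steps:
H = -330
x = -308696879/297444048 (x = 24465/(-12848) + 20057/23151 = 24465*(-1/12848) + 20057*(1/23151) = -24465/12848 + 20057/23151 = -308696879/297444048 ≈ -1.0378)
x + H = -308696879/297444048 - 330 = -98465232719/297444048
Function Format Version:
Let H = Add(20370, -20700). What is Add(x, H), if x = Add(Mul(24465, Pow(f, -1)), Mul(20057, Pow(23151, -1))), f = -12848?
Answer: Rational(-98465232719, 297444048) ≈ -331.04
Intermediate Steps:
H = -330
x = Rational(-308696879, 297444048) (x = Add(Mul(24465, Pow(-12848, -1)), Mul(20057, Pow(23151, -1))) = Add(Mul(24465, Rational(-1, 12848)), Mul(20057, Rational(1, 23151))) = Add(Rational(-24465, 12848), Rational(20057, 23151)) = Rational(-308696879, 297444048) ≈ -1.0378)
Add(x, H) = Add(Rational(-308696879, 297444048), -330) = Rational(-98465232719, 297444048)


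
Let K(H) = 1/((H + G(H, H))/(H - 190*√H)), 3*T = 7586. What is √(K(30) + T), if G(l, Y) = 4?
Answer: √(6579357 - 14535*√30)/51 ≈ 49.989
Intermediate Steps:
T = 7586/3 (T = (⅓)*7586 = 7586/3 ≈ 2528.7)
K(H) = (H - 190*√H)/(4 + H) (K(H) = 1/((H + 4)/(H - 190*√H)) = 1/((4 + H)/(H - 190*√H)) = (H - 190*√H)/(4 + H))
√(K(30) + T) = √((30 - 190*√30)/(4 + 30) + 7586/3) = √((30 - 190*√30)/34 + 7586/3) = √((15/17 - 95*√30/17) + 7586/3) = √(129007/51 - 95*√30/17)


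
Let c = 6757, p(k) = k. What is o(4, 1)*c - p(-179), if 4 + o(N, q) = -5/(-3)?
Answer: -46762/3 ≈ -15587.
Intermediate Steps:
o(N, q) = -7/3 (o(N, q) = -4 - 5/(-3) = -4 - 5*(-⅓) = -4 + 5/3 = -7/3)
o(4, 1)*c - p(-179) = -7/3*6757 - 1*(-179) = -47299/3 + 179 = -46762/3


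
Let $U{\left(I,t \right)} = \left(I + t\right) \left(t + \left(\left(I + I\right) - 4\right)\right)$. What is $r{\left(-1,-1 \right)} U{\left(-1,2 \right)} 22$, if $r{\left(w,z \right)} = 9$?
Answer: $-792$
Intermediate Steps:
$U{\left(I,t \right)} = \left(I + t\right) \left(-4 + t + 2 I\right)$ ($U{\left(I,t \right)} = \left(I + t\right) \left(t + \left(2 I - 4\right)\right) = \left(I + t\right) \left(t + \left(-4 + 2 I\right)\right) = \left(I + t\right) \left(-4 + t + 2 I\right)$)
$r{\left(-1,-1 \right)} U{\left(-1,2 \right)} 22 = 9 \left(2^{2} - -4 - 8 + 2 \left(-1\right)^{2} + 3 \left(-1\right) 2\right) 22 = 9 \left(4 + 4 - 8 + 2 \cdot 1 - 6\right) 22 = 9 \left(4 + 4 - 8 + 2 - 6\right) 22 = 9 \left(-4\right) 22 = \left(-36\right) 22 = -792$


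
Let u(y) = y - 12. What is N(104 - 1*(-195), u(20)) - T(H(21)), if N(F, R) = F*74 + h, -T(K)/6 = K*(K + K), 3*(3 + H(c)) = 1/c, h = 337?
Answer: 29859925/1323 ≈ 22570.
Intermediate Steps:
u(y) = -12 + y
H(c) = -3 + 1/(3*c)
T(K) = -12*K² (T(K) = -6*K*(K + K) = -6*K*2*K = -12*K²)
N(F, R) = 337 + 74*F (N(F, R) = F*74 + 337 = 74*F + 337 = 337 + 74*F)
N(104 - 1*(-195), u(20)) - T(H(21)) = (337 + 74*(104 - 1*(-195))) - (-12)*(-3 + (⅓)/21)² = (337 + 74*(104 + 195)) - (-12)*(-3 + (⅓)*(1/21))² = (337 + 74*299) - (-12)*(-3 + 1/63)² = (337 + 22126) - (-12)*(-188/63)² = 22463 - (-12)*35344/3969 = 22463 - 1*(-141376/1323) = 22463 + 141376/1323 = 29859925/1323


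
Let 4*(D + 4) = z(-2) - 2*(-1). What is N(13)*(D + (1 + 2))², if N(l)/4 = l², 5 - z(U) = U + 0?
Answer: 4225/4 ≈ 1056.3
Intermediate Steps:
z(U) = 5 - U (z(U) = 5 - (U + 0) = 5 - U)
D = -7/4 (D = -4 + ((5 - 1*(-2)) - 2*(-1))/4 = -4 + ((5 + 2) + 2)/4 = -4 + (7 + 2)/4 = -4 + (¼)*9 = -4 + 9/4 = -7/4 ≈ -1.7500)
N(l) = 4*l²
N(13)*(D + (1 + 2))² = (4*13²)*(-7/4 + (1 + 2))² = (4*169)*(-7/4 + 3)² = 676*(5/4)² = 676*(25/16) = 4225/4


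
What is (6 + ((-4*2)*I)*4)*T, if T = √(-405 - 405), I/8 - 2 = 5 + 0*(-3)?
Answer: -16074*I*√10 ≈ -50830.0*I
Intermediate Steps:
I = 56 (I = 16 + 8*(5 + 0*(-3)) = 16 + 8*(5 + 0) = 16 + 8*5 = 16 + 40 = 56)
T = 9*I*√10 (T = √(-810) = 9*I*√10 ≈ 28.461*I)
(6 + ((-4*2)*I)*4)*T = (6 + (-4*2*56)*4)*(9*I*√10) = (6 - 8*56*4)*(9*I*√10) = (6 - 448*4)*(9*I*√10) = (6 - 1792)*(9*I*√10) = -16074*I*√10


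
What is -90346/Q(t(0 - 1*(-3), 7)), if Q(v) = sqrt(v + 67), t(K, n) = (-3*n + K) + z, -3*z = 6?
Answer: -90346*sqrt(47)/47 ≈ -13178.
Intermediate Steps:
z = -2 (z = -1/3*6 = -2)
t(K, n) = -2 + K - 3*n (t(K, n) = (-3*n + K) - 2 = (K - 3*n) - 2 = -2 + K - 3*n)
Q(v) = sqrt(67 + v)
-90346/Q(t(0 - 1*(-3), 7)) = -90346/sqrt(67 + (-2 + (0 - 1*(-3)) - 3*7)) = -90346/sqrt(67 + (-2 + (0 + 3) - 21)) = -90346/sqrt(67 + (-2 + 3 - 21)) = -90346/sqrt(67 - 20) = -90346*sqrt(47)/47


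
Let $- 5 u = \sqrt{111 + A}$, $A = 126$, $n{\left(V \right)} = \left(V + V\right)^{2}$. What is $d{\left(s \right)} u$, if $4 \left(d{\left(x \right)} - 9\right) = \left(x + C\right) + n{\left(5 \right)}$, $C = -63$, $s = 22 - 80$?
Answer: $- \frac{3 \sqrt{237}}{4} \approx -11.546$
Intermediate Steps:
$n{\left(V \right)} = 4 V^{2}$ ($n{\left(V \right)} = \left(2 V\right)^{2} = 4 V^{2}$)
$s = -58$
$u = - \frac{\sqrt{237}}{5}$ ($u = - \frac{\sqrt{111 + 126}}{5} = - \frac{\sqrt{237}}{5} \approx -3.079$)
$d{\left(x \right)} = \frac{73}{4} + \frac{x}{4}$ ($d{\left(x \right)} = 9 + \frac{\left(x - 63\right) + 4 \cdot 5^{2}}{4} = 9 + \frac{\left(-63 + x\right) + 4 \cdot 25}{4} = 9 + \frac{\left(-63 + x\right) + 100}{4} = 9 + \frac{37 + x}{4} = 9 + \left(\frac{37}{4} + \frac{x}{4}\right) = \frac{73}{4} + \frac{x}{4}$)
$d{\left(s \right)} u = \left(\frac{73}{4} + \frac{1}{4} \left(-58\right)\right) \left(- \frac{\sqrt{237}}{5}\right) = \left(\frac{73}{4} - \frac{29}{2}\right) \left(- \frac{\sqrt{237}}{5}\right) = \frac{15 \left(- \frac{\sqrt{237}}{5}\right)}{4} = - \frac{3 \sqrt{237}}{4}$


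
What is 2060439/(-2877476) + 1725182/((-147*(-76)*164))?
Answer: 3033206585/13449322824 ≈ 0.22553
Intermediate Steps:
2060439/(-2877476) + 1725182/((-147*(-76)*164)) = 2060439*(-1/2877476) + 1725182/((11172*164)) = -2060439/2877476 + 1725182/1832208 = -2060439/2877476 + 1725182*(1/1832208) = -2060439/2877476 + 862591/916104 = 3033206585/13449322824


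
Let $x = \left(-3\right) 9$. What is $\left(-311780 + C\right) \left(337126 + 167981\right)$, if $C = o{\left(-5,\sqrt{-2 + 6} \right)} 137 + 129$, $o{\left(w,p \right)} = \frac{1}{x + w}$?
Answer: $- \frac{5037416452683}{32} \approx -1.5742 \cdot 10^{11}$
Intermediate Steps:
$x = -27$
$o{\left(w,p \right)} = \frac{1}{-27 + w}$
$C = \frac{3991}{32}$ ($C = \frac{1}{-27 - 5} \cdot 137 + 129 = \frac{1}{-32} \cdot 137 + 129 = \left(- \frac{1}{32}\right) 137 + 129 = - \frac{137}{32} + 129 = \frac{3991}{32} \approx 124.72$)
$\left(-311780 + C\right) \left(337126 + 167981\right) = \left(-311780 + \frac{3991}{32}\right) \left(337126 + 167981\right) = \left(- \frac{9972969}{32}\right) 505107 = - \frac{5037416452683}{32}$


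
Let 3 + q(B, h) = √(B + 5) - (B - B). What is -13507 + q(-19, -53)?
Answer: -13510 + I*√14 ≈ -13510.0 + 3.7417*I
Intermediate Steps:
q(B, h) = -3 + √(5 + B) (q(B, h) = -3 + (√(B + 5) - (B - B)) = -3 + (√(5 + B) - 1*0) = -3 + (√(5 + B) + 0) = -3 + √(5 + B))
-13507 + q(-19, -53) = -13507 + (-3 + √(5 - 19)) = -13507 + (-3 + √(-14)) = -13507 + (-3 + I*√14) = -13510 + I*√14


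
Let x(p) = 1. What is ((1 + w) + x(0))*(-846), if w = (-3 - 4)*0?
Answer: -1692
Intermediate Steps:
w = 0 (w = -7*0 = 0)
((1 + w) + x(0))*(-846) = ((1 + 0) + 1)*(-846) = (1 + 1)*(-846) = 2*(-846) = -1692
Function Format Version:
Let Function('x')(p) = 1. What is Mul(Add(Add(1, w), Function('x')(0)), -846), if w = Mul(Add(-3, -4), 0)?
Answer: -1692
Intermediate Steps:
w = 0 (w = Mul(-7, 0) = 0)
Mul(Add(Add(1, w), Function('x')(0)), -846) = Mul(Add(Add(1, 0), 1), -846) = Mul(Add(1, 1), -846) = Mul(2, -846) = -1692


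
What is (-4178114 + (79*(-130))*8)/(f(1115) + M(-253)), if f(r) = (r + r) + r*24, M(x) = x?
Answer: -4260274/28737 ≈ -148.25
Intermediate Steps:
f(r) = 26*r (f(r) = 2*r + 24*r = 26*r)
(-4178114 + (79*(-130))*8)/(f(1115) + M(-253)) = (-4178114 + (79*(-130))*8)/(26*1115 - 253) = (-4178114 - 10270*8)/(28990 - 253) = (-4178114 - 82160)/28737 = -4260274*1/28737 = -4260274/28737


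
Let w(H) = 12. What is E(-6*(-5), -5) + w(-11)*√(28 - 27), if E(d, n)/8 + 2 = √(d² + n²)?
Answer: -4 + 40*√37 ≈ 239.31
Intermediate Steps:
E(d, n) = -16 + 8*√(d² + n²)
E(-6*(-5), -5) + w(-11)*√(28 - 27) = (-16 + 8*√((-6*(-5))² + (-5)²)) + 12*√(28 - 27) = (-16 + 8*√(30² + 25)) + 12*√1 = (-16 + 8*√(900 + 25)) + 12*1 = (-16 + 8*√925) + 12 = (-16 + 8*(5*√37)) + 12 = (-16 + 40*√37) + 12 = -4 + 40*√37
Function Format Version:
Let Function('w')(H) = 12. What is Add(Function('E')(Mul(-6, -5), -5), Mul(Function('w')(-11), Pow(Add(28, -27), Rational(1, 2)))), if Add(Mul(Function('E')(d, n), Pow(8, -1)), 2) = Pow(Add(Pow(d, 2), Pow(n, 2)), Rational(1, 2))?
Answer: Add(-4, Mul(40, Pow(37, Rational(1, 2)))) ≈ 239.31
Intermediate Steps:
Function('E')(d, n) = Add(-16, Mul(8, Pow(Add(Pow(d, 2), Pow(n, 2)), Rational(1, 2))))
Add(Function('E')(Mul(-6, -5), -5), Mul(Function('w')(-11), Pow(Add(28, -27), Rational(1, 2)))) = Add(Add(-16, Mul(8, Pow(Add(Pow(Mul(-6, -5), 2), Pow(-5, 2)), Rational(1, 2)))), Mul(12, Pow(Add(28, -27), Rational(1, 2)))) = Add(Add(-16, Mul(8, Pow(Add(Pow(30, 2), 25), Rational(1, 2)))), Mul(12, Pow(1, Rational(1, 2)))) = Add(Add(-16, Mul(8, Pow(Add(900, 25), Rational(1, 2)))), Mul(12, 1)) = Add(Add(-16, Mul(8, Pow(925, Rational(1, 2)))), 12) = Add(Add(-16, Mul(8, Mul(5, Pow(37, Rational(1, 2))))), 12) = Add(Add(-16, Mul(40, Pow(37, Rational(1, 2)))), 12) = Add(-4, Mul(40, Pow(37, Rational(1, 2))))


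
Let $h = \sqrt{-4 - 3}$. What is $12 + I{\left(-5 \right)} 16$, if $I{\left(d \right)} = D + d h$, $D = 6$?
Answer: $108 - 80 i \sqrt{7} \approx 108.0 - 211.66 i$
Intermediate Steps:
$h = i \sqrt{7}$ ($h = \sqrt{-7} = i \sqrt{7} \approx 2.6458 i$)
$I{\left(d \right)} = 6 + i d \sqrt{7}$ ($I{\left(d \right)} = 6 + d i \sqrt{7} = 6 + i d \sqrt{7}$)
$12 + I{\left(-5 \right)} 16 = 12 + \left(6 + i \left(-5\right) \sqrt{7}\right) 16 = 12 + \left(6 - 5 i \sqrt{7}\right) 16 = 12 + \left(96 - 80 i \sqrt{7}\right) = 108 - 80 i \sqrt{7}$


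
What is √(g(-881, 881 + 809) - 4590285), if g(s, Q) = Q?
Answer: I*√4588595 ≈ 2142.1*I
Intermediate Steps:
√(g(-881, 881 + 809) - 4590285) = √((881 + 809) - 4590285) = √(1690 - 4590285) = √(-4588595) = I*√4588595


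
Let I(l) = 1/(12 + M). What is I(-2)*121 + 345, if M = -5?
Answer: 2536/7 ≈ 362.29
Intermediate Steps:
I(l) = 1/7 (I(l) = 1/(12 - 5) = 1/7)
I(-2)*121 + 345 = (1/7)*121 + 345 = 121/7 + 345 = 2536/7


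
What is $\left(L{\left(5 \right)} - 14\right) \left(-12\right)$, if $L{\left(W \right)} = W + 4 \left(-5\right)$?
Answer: $348$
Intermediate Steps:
$L{\left(W \right)} = -20 + W$ ($L{\left(W \right)} = W - 20 = -20 + W$)
$\left(L{\left(5 \right)} - 14\right) \left(-12\right) = \left(\left(-20 + 5\right) - 14\right) \left(-12\right) = \left(-15 - 14\right) \left(-12\right) = \left(-29\right) \left(-12\right) = 348$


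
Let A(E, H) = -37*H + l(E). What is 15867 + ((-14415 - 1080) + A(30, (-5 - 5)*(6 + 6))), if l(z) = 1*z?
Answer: 4842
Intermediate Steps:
l(z) = z
A(E, H) = E - 37*H (A(E, H) = -37*H + E = E - 37*H)
15867 + ((-14415 - 1080) + A(30, (-5 - 5)*(6 + 6))) = 15867 + ((-14415 - 1080) + (30 - 37*(-5 - 5)*(6 + 6))) = 15867 + (-15495 + (30 - (-370)*12)) = 15867 + (-15495 + (30 - 37*(-120))) = 15867 + (-15495 + (30 + 4440)) = 15867 + (-15495 + 4470) = 15867 - 11025 = 4842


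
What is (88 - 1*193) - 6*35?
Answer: -315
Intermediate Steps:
(88 - 1*193) - 6*35 = (88 - 193) - 210 = -105 - 210 = -315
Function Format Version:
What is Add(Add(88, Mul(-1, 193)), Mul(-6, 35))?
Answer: -315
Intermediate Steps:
Add(Add(88, Mul(-1, 193)), Mul(-6, 35)) = Add(Add(88, -193), -210) = Add(-105, -210) = -315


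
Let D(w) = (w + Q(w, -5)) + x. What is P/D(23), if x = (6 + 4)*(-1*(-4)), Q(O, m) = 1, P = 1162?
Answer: 581/32 ≈ 18.156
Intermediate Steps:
x = 40 (x = 10*4 = 40)
D(w) = 41 + w (D(w) = (w + 1) + 40 = (1 + w) + 40 = 41 + w)
P/D(23) = 1162/(41 + 23) = 1162/64 = 1162*(1/64) = 581/32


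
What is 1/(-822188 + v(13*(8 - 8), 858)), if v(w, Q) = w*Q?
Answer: -1/822188 ≈ -1.2163e-6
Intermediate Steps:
v(w, Q) = Q*w
1/(-822188 + v(13*(8 - 8), 858)) = 1/(-822188 + 858*(13*(8 - 8))) = 1/(-822188 + 858*(13*0)) = 1/(-822188 + 858*0) = 1/(-822188 + 0) = 1/(-822188) = -1/822188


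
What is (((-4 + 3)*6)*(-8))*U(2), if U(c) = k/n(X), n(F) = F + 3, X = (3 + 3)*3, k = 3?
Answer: 48/7 ≈ 6.8571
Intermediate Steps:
X = 18 (X = 6*3 = 18)
n(F) = 3 + F
U(c) = ⅐ (U(c) = 3/(3 + 18) = 3/21 = 3*(1/21) = ⅐)
(((-4 + 3)*6)*(-8))*U(2) = (((-4 + 3)*6)*(-8))*(⅐) = (-1*6*(-8))*(⅐) = -6*(-8)*(⅐) = 48*(⅐) = 48/7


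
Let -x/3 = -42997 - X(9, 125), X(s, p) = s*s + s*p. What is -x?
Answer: -132609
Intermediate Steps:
X(s, p) = s² + p*s
x = 132609 (x = -3*(-42997 - 9*(125 + 9)) = -3*(-42997 - 9*134) = -3*(-42997 - 1*1206) = -3*(-42997 - 1206) = -3*(-44203) = 132609)
-x = -1*132609 = -132609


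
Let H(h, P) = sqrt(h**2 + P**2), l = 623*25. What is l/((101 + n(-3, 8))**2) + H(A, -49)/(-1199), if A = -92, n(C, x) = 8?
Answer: 15575/11881 - sqrt(10865)/1199 ≈ 1.2240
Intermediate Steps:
l = 15575
H(h, P) = sqrt(P**2 + h**2)
l/((101 + n(-3, 8))**2) + H(A, -49)/(-1199) = 15575/((101 + 8)**2) + sqrt((-49)**2 + (-92)**2)/(-1199) = 15575/(109**2) + sqrt(2401 + 8464)*(-1/1199) = 15575/11881 + sqrt(10865)*(-1/1199) = 15575*(1/11881) - sqrt(10865)/1199 = 15575/11881 - sqrt(10865)/1199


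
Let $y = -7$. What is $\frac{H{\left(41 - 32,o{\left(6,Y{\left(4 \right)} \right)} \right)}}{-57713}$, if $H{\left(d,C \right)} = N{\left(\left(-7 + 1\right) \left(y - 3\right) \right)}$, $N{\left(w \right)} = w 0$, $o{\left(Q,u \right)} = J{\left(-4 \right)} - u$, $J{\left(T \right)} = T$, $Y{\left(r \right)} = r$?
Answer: $0$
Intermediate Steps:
$o{\left(Q,u \right)} = -4 - u$
$N{\left(w \right)} = 0$
$H{\left(d,C \right)} = 0$
$\frac{H{\left(41 - 32,o{\left(6,Y{\left(4 \right)} \right)} \right)}}{-57713} = \frac{0}{-57713} = 0 \left(- \frac{1}{57713}\right) = 0$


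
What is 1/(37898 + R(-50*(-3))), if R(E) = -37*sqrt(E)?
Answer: 18949/718026527 + 185*sqrt(6)/1436053054 ≈ 2.6706e-5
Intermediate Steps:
1/(37898 + R(-50*(-3))) = 1/(37898 - 37*5*sqrt(6)) = 1/(37898 - 185*sqrt(6))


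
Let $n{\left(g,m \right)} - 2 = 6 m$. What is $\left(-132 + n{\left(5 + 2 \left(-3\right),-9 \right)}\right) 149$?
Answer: $-27416$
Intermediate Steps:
$n{\left(g,m \right)} = 2 + 6 m$
$\left(-132 + n{\left(5 + 2 \left(-3\right),-9 \right)}\right) 149 = \left(-132 + \left(2 + 6 \left(-9\right)\right)\right) 149 = \left(-132 + \left(2 - 54\right)\right) 149 = \left(-132 - 52\right) 149 = \left(-184\right) 149 = -27416$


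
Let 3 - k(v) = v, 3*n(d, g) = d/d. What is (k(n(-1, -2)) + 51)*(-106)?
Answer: -17066/3 ≈ -5688.7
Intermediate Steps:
n(d, g) = 1/3 (n(d, g) = (d/d)/3 = (1/3)*1 = 1/3)
k(v) = 3 - v
(k(n(-1, -2)) + 51)*(-106) = ((3 - 1*1/3) + 51)*(-106) = ((3 - 1/3) + 51)*(-106) = (8/3 + 51)*(-106) = (161/3)*(-106) = -17066/3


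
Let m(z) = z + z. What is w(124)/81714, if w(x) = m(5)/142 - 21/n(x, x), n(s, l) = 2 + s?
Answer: -41/34810164 ≈ -1.1778e-6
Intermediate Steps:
m(z) = 2*z
w(x) = 5/71 - 21/(2 + x) (w(x) = (2*5)/142 - 21/(2 + x) = 10*(1/142) - 21/(2 + x) = 5/71 - 21/(2 + x))
w(124)/81714 = ((-1481 + 5*124)/(71*(2 + 124)))/81714 = ((1/71)*(-1481 + 620)/126)*(1/81714) = ((1/71)*(1/126)*(-861))*(1/81714) = -41/426*1/81714 = -41/34810164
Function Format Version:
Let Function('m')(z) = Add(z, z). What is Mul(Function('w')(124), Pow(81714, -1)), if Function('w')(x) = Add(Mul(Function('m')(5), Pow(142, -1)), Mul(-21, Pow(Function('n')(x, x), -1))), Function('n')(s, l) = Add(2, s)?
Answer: Rational(-41, 34810164) ≈ -1.1778e-6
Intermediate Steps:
Function('m')(z) = Mul(2, z)
Function('w')(x) = Add(Rational(5, 71), Mul(-21, Pow(Add(2, x), -1))) (Function('w')(x) = Add(Mul(Mul(2, 5), Pow(142, -1)), Mul(-21, Pow(Add(2, x), -1))) = Add(Mul(10, Rational(1, 142)), Mul(-21, Pow(Add(2, x), -1))) = Add(Rational(5, 71), Mul(-21, Pow(Add(2, x), -1))))
Mul(Function('w')(124), Pow(81714, -1)) = Mul(Mul(Rational(1, 71), Pow(Add(2, 124), -1), Add(-1481, Mul(5, 124))), Pow(81714, -1)) = Mul(Mul(Rational(1, 71), Pow(126, -1), Add(-1481, 620)), Rational(1, 81714)) = Mul(Mul(Rational(1, 71), Rational(1, 126), -861), Rational(1, 81714)) = Mul(Rational(-41, 426), Rational(1, 81714)) = Rational(-41, 34810164)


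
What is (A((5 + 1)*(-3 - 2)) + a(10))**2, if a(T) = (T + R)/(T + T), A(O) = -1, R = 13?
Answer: 9/400 ≈ 0.022500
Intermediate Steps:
a(T) = (13 + T)/(2*T) (a(T) = (T + 13)/(T + T) = (13 + T)/((2*T)) = (13 + T)*(1/(2*T)) = (13 + T)/(2*T))
(A((5 + 1)*(-3 - 2)) + a(10))**2 = (-1 + (1/2)*(13 + 10)/10)**2 = (-1 + (1/2)*(1/10)*23)**2 = (-1 + 23/20)**2 = (3/20)**2 = 9/400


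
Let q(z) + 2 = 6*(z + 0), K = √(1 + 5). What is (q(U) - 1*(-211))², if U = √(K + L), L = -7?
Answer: (209 + 6*I*√(7 - √6))² ≈ 43517.0 + 5350.0*I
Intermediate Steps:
K = √6 ≈ 2.4495
U = √(-7 + √6) (U = √(√6 - 7) = √(-7 + √6) ≈ 2.1332*I)
q(z) = -2 + 6*z (q(z) = -2 + 6*(z + 0) = -2 + 6*z)
(q(U) - 1*(-211))² = ((-2 + 6*√(-7 + √6)) - 1*(-211))² = ((-2 + 6*√(-7 + √6)) + 211)² = (209 + 6*√(-7 + √6))²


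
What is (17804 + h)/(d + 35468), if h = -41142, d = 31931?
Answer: -23338/67399 ≈ -0.34627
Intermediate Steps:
(17804 + h)/(d + 35468) = (17804 - 41142)/(31931 + 35468) = -23338/67399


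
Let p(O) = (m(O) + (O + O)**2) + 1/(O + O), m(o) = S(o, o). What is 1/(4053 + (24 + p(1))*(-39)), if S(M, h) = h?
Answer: 2/5805 ≈ 0.00034453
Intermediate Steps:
m(o) = o
p(O) = O + 1/(2*O) + 4*O**2 (p(O) = (O + (O + O)**2) + 1/(O + O) = (O + (2*O)**2) + 1/(2*O) = (O + 4*O**2) + 1/(2*O) = O + 1/(2*O) + 4*O**2)
1/(4053 + (24 + p(1))*(-39)) = 1/(4053 + (24 + (1 + (1/2)/1 + 4*1**2))*(-39)) = 1/(4053 + (24 + (1 + (1/2)*1 + 4*1))*(-39)) = 1/(4053 + (24 + (1 + 1/2 + 4))*(-39)) = 1/(4053 + (24 + 11/2)*(-39)) = 1/(4053 + (59/2)*(-39)) = 1/(4053 - 2301/2) = 1/(5805/2) = 2/5805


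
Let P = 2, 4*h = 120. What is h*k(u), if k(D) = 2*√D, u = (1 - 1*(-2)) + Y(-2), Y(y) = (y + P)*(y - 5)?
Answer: 60*√3 ≈ 103.92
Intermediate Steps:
h = 30 (h = (¼)*120 = 30)
Y(y) = (-5 + y)*(2 + y) (Y(y) = (y + 2)*(y - 5) = (2 + y)*(-5 + y) = (-5 + y)*(2 + y))
u = 3 (u = (1 - 1*(-2)) + (-10 + (-2)² - 3*(-2)) = (1 + 2) + (-10 + 4 + 6) = 3 + 0 = 3)
h*k(u) = 30*(2*√3) = 60*√3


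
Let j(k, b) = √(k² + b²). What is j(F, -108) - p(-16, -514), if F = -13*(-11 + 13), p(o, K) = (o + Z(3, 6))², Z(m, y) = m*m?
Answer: -49 + 2*√3085 ≈ 62.086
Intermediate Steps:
Z(m, y) = m²
p(o, K) = (9 + o)² (p(o, K) = (o + 3²)² = (o + 9)² = (9 + o)²)
F = -26 (F = -13*2 = -26)
j(k, b) = √(b² + k²)
j(F, -108) - p(-16, -514) = √((-108)² + (-26)²) - (9 - 16)² = √(11664 + 676) - 1*(-7)² = √12340 - 1*49 = 2*√3085 - 49 = -49 + 2*√3085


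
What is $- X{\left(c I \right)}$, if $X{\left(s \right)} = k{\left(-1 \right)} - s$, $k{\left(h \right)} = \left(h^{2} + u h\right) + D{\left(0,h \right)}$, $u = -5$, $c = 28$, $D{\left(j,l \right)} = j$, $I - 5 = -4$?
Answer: $22$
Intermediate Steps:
$I = 1$ ($I = 5 - 4 = 1$)
$k{\left(h \right)} = h^{2} - 5 h$ ($k{\left(h \right)} = \left(h^{2} - 5 h\right) + 0 = h^{2} - 5 h$)
$X{\left(s \right)} = 6 - s$ ($X{\left(s \right)} = - (-5 - 1) - s = \left(-1\right) \left(-6\right) - s = 6 - s$)
$- X{\left(c I \right)} = - (6 - 28 \cdot 1) = - (6 - 28) = \left(-1\right) \left(-22\right) = 22$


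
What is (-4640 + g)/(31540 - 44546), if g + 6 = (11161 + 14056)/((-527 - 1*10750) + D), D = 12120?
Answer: 3891361/10964058 ≈ 0.35492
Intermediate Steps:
g = 20159/843 (g = -6 + (11161 + 14056)/((-527 - 1*10750) + 12120) = -6 + 25217/((-527 - 10750) + 12120) = -6 + 25217/(-11277 + 12120) = -6 + 25217/843 = 20159/843 ≈ 23.913)
(-4640 + g)/(31540 - 44546) = (-4640 + 20159/843)/(31540 - 44546) = -3891361/843/(-13006) = -3891361/843*(-1/13006) = 3891361/10964058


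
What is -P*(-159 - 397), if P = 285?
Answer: 158460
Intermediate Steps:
-P*(-159 - 397) = -285*(-159 - 397) = -285*(-556) = -1*(-158460) = 158460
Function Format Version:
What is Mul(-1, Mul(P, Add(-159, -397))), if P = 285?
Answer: 158460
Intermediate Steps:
Mul(-1, Mul(P, Add(-159, -397))) = Mul(-1, Mul(285, Add(-159, -397))) = Mul(-1, Mul(285, -556)) = Mul(-1, -158460) = 158460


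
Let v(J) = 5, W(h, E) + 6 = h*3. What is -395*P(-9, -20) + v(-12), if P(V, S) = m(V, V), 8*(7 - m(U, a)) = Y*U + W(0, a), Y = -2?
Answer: -4335/2 ≈ -2167.5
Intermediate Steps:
W(h, E) = -6 + 3*h (W(h, E) = -6 + h*3 = -6 + 3*h)
m(U, a) = 31/4 + U/4 (m(U, a) = 7 - (-2*U + (-6 + 3*0))/8 = 7 - (-2*U + (-6 + 0))/8 = 7 - (-2*U - 6)/8 = 7 - (-6 - 2*U)/8 = 7 + (¾ + U/4) = 31/4 + U/4)
P(V, S) = 31/4 + V/4
-395*P(-9, -20) + v(-12) = -395*(31/4 + (¼)*(-9)) + 5 = -395*(31/4 - 9/4) + 5 = -395*11/2 + 5 = -4345/2 + 5 = -4335/2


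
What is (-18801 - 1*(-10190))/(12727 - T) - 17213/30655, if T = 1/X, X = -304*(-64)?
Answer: -9398027312323/7590684144705 ≈ -1.2381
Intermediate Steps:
X = 19456
T = 1/19456 ≈ 5.1398e-5
(-18801 - 1*(-10190))/(12727 - T) - 17213/30655 = (-18801 - 1*(-10190))/(12727 - 1*1/19456) - 17213/30655 = (-18801 + 10190)/(12727 - 1/19456) - 17213*1/30655 = -8611/247616511/19456 - 17213/30655 = -8611*19456/247616511 - 17213/30655 = -167535616/247616511 - 17213/30655 = -9398027312323/7590684144705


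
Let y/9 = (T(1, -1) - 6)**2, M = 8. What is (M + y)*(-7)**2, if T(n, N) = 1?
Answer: 11417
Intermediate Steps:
y = 225 (y = 9*(1 - 6)**2 = 9*(-5)**2 = 9*25 = 225)
(M + y)*(-7)**2 = (8 + 225)*(-7)**2 = 233*49 = 11417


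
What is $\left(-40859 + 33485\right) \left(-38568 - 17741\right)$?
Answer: $415222566$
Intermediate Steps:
$\left(-40859 + 33485\right) \left(-38568 - 17741\right) = \left(-7374\right) \left(-56309\right) = 415222566$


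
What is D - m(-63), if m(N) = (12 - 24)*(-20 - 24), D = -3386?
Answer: -3914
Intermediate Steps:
m(N) = 528 (m(N) = -12*(-44) = 528)
D - m(-63) = -3386 - 1*528 = -3386 - 528 = -3914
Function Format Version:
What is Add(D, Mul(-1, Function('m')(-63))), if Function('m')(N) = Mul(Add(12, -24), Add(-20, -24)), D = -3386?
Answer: -3914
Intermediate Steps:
Function('m')(N) = 528 (Function('m')(N) = Mul(-12, -44) = 528)
Add(D, Mul(-1, Function('m')(-63))) = Add(-3386, Mul(-1, 528)) = Add(-3386, -528) = -3914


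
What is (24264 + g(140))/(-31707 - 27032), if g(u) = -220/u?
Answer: -169837/411173 ≈ -0.41305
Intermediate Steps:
(24264 + g(140))/(-31707 - 27032) = (24264 - 220/140)/(-31707 - 27032) = (24264 - 220*1/140)/(-58739) = (24264 - 11/7)*(-1/58739) = (169837/7)*(-1/58739) = -169837/411173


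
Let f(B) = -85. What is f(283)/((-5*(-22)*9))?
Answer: -17/198 ≈ -0.085859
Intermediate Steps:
f(283)/((-5*(-22)*9)) = -85/(-5*(-22)*9) = -85/(110*9) = -85/990 = -85*1/990 = -17/198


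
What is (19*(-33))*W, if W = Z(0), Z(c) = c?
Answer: 0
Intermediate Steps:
W = 0
(19*(-33))*W = (19*(-33))*0 = -627*0 = 0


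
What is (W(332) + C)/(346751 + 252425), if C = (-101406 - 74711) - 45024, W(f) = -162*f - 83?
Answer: -34376/74897 ≈ -0.45898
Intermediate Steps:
W(f) = -83 - 162*f
C = -221141 (C = -176117 - 45024 = -221141)
(W(332) + C)/(346751 + 252425) = ((-83 - 162*332) - 221141)/(346751 + 252425) = ((-83 - 53784) - 221141)/599176 = (-53867 - 221141)*(1/599176) = -275008*1/599176 = -34376/74897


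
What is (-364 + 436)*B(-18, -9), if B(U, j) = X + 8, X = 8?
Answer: 1152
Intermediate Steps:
B(U, j) = 16 (B(U, j) = 8 + 8 = 16)
(-364 + 436)*B(-18, -9) = (-364 + 436)*16 = 72*16 = 1152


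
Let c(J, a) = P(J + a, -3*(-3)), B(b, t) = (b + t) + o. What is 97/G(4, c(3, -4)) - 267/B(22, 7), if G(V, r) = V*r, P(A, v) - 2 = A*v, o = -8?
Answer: -453/28 ≈ -16.179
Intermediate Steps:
B(b, t) = -8 + b + t (B(b, t) = (b + t) - 8 = -8 + b + t)
P(A, v) = 2 + A*v
c(J, a) = 2 + 9*J + 9*a (c(J, a) = 2 + (J + a)*(-3*(-3)) = 2 + (J + a)*9 = 2 + (9*J + 9*a) = 2 + 9*J + 9*a)
97/G(4, c(3, -4)) - 267/B(22, 7) = 97/((4*(2 + 9*3 + 9*(-4)))) - 267/(-8 + 22 + 7) = 97/((4*(2 + 27 - 36))) - 267/21 = 97/((4*(-7))) - 267*1/21 = 97/(-28) - 89/7 = 97*(-1/28) - 89/7 = -97/28 - 89/7 = -453/28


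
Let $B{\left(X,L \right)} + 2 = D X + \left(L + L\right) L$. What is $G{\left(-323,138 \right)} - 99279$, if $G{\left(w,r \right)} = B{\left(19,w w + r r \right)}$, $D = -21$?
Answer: $30441694578$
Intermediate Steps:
$B{\left(X,L \right)} = -2 - 21 X + 2 L^{2}$ ($B{\left(X,L \right)} = -2 + \left(- 21 X + \left(L + L\right) L\right) = -2 + \left(- 21 X + 2 L L\right) = -2 + \left(- 21 X + 2 L^{2}\right) = -2 - 21 X + 2 L^{2}$)
$G{\left(w,r \right)} = -401 + 2 \left(r^{2} + w^{2}\right)^{2}$ ($G{\left(w,r \right)} = -2 - 399 + 2 \left(w w + r r\right)^{2} = -2 - 399 + 2 \left(w^{2} + r^{2}\right)^{2} = -2 - 399 + 2 \left(r^{2} + w^{2}\right)^{2} = -401 + 2 \left(r^{2} + w^{2}\right)^{2}$)
$G{\left(-323,138 \right)} - 99279 = \left(-401 + 2 \left(138^{2} + \left(-323\right)^{2}\right)^{2}\right) - 99279 = \left(-401 + 2 \left(19044 + 104329\right)^{2}\right) - 99279 = \left(-401 + 2 \cdot 123373^{2}\right) - 99279 = \left(-401 + 2 \cdot 15220897129\right) - 99279 = \left(-401 + 30441794258\right) - 99279 = 30441793857 - 99279 = 30441694578$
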